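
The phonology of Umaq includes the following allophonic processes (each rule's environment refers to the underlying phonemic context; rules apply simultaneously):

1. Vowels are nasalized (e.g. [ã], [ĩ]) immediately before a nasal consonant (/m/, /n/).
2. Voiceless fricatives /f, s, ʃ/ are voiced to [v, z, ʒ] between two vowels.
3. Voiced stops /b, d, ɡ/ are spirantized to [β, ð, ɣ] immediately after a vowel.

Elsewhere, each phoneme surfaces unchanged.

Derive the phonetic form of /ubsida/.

/u/ — word-initial; rule 1 does not apply here → [u].
Rule 3 applies to /b/ (between /u/ and /s/: immediately after a vowel) → [β].
/s/ (between /b/ and /i/): rule 2 targets it, but not between two vowels → unchanged [s].
/i/ (between /s/ and /d/) is in the target of rule 1 but the environment (before a nasal consonant) is not met → [i].
/d/ — between /i/ and /a/, immediately after a vowel — surfaces as [ð] (rule 3).
/a/ (word-final) is in the target of rule 1 but the environment (before a nasal consonant) is not met → [a].

[uβsiða]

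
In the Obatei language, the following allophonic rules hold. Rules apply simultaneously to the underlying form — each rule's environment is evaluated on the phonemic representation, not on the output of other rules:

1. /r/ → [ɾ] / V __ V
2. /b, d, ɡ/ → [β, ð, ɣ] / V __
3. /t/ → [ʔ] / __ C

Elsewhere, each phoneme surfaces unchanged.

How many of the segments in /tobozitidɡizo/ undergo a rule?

2

Segments that undergo a rule: /b/ → [β] (rule 2); /d/ → [ð] (rule 2).
All other segments surface unchanged.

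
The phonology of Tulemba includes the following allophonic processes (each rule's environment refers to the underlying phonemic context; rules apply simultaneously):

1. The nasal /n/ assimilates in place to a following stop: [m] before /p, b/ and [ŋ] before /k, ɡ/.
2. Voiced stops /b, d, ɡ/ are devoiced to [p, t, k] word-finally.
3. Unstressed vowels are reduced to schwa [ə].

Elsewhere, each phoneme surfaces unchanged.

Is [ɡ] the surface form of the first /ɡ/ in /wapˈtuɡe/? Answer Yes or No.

/ɡ/ (between /u/ and /e/) fails the environment for rule 2, so it stays [ɡ].
The actual realization is [ɡ], which matches [ɡ].

Yes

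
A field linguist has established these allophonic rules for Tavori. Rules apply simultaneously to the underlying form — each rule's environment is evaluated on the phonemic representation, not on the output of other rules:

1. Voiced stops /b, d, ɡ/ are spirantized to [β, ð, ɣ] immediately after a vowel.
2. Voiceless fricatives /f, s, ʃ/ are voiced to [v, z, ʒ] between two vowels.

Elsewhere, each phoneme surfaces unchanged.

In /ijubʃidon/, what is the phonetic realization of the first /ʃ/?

[ʃ]

/ʃ/ (between /b/ and /i/): rule 2 targets it, but not between two vowels → unchanged [ʃ].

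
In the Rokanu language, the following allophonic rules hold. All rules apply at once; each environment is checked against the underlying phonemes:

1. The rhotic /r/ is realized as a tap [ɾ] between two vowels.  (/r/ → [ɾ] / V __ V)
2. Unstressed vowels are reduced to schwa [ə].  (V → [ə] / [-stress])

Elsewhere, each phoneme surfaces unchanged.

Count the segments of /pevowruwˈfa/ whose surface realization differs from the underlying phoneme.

3

Segments that undergo a rule: /e/ → [ə] (rule 2); /o/ → [ə] (rule 2); /u/ → [ə] (rule 2).
All other segments surface unchanged.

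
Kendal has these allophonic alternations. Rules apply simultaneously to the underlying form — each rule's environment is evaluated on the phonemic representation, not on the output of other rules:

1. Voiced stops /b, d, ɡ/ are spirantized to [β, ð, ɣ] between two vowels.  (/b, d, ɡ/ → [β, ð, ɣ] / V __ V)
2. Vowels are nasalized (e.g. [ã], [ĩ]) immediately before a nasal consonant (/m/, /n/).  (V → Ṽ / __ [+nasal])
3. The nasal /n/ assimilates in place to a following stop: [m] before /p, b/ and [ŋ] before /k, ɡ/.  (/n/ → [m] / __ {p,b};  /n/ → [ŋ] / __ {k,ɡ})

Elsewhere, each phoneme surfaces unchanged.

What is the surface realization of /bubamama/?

/b/ — word-initial; rule 1 does not apply here → [b].
/u/ (between /b/ and /b/) is in the target of rule 2 but the environment (before a nasal consonant) is not met → [u].
/b/ (between /u/ and /a/): between two vowels, so rule 1 applies → [β].
/a/ (between /b/ and /m/) occurs before a nasal consonant → [ã] by rule 2.
/m/ stays [m].
/a/ (between /m/ and /m/): before a nasal consonant, so rule 2 applies → [ã].
/m/ — not in any rule's target class → [m].
/a/ (word-final) fails the environment for rule 2, so it stays [a].

[buβãmãma]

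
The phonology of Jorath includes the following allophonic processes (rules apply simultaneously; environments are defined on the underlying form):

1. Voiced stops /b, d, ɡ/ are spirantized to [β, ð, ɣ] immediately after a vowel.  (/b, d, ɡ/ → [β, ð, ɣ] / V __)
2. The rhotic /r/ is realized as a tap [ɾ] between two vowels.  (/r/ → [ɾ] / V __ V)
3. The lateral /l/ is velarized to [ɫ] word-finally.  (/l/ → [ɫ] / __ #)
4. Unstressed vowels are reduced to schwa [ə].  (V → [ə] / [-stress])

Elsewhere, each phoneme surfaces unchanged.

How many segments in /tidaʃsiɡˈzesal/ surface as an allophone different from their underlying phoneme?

7

Segments that undergo a rule: /i/ → [ə] (rule 4); /d/ → [ð] (rule 1); /a/ → [ə] (rule 4); /i/ → [ə] (rule 4); /ɡ/ → [ɣ] (rule 1); /a/ → [ə] (rule 4); /l/ → [ɫ] (rule 3).
All other segments surface unchanged.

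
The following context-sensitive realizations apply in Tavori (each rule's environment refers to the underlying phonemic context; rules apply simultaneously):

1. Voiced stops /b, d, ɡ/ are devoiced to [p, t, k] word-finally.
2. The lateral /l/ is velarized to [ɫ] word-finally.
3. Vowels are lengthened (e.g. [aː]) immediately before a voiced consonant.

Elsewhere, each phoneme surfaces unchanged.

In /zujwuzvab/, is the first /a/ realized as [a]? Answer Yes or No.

No

Rule 3 applies to /a/ (between /v/ and /b/: before a voiced consonant) → [aː].
The actual realization is [aː], not [a].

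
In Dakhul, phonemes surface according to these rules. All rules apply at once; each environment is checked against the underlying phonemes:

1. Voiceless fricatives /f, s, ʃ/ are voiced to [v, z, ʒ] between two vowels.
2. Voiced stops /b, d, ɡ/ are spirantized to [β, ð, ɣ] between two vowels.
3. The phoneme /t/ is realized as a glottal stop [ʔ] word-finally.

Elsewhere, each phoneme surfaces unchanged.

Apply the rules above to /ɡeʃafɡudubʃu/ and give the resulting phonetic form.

/ɡ/ — word-initial; rule 2 does not apply here → [ɡ].
Rule 1 applies to /ʃ/ (between /e/ and /a/: between two vowels) → [ʒ].
/f/ (between /a/ and /ɡ/) is in the target of rule 1 but the environment (between two vowels) is not met → [f].
/ɡ/ (between /f/ and /u/) is in the target of rule 2 but the environment (between two vowels) is not met → [ɡ].
/d/ (between /u/ and /u/): between two vowels, so rule 2 applies → [ð].
/b/ — between /u/ and /ʃ/; rule 2 does not apply here → [b].
/ʃ/ (between /b/ and /u/) fails the environment for rule 1, so it stays [ʃ].

[ɡeʒafɡuðubʃu]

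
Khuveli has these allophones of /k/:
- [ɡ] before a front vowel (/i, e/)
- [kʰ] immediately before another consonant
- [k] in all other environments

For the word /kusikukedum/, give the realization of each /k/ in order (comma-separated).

Occurrence 1 (position 1): no conditioning environment matches → elsewhere allophone [k].
Occurrence 2 (position 5): no conditioning environment matches → elsewhere allophone [k].
Occurrence 3 (position 7): before a front vowel (/i, e/) → [ɡ].

[k], [k], [ɡ]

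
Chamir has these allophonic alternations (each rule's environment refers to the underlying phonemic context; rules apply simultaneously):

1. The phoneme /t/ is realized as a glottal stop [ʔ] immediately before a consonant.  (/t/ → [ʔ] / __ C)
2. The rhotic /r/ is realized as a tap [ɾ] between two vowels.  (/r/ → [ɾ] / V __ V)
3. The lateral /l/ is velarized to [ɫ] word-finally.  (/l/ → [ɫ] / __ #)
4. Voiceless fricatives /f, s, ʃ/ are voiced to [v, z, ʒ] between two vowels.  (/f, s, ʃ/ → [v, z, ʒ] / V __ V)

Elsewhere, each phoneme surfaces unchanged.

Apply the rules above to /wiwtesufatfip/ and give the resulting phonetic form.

/w/ — not in any rule's target class → [w].
/i/ stays [i].
/w/ (between /i/ and /t/): no rule targets it → [w].
/t/ (between /w/ and /e/): rule 1 targets it, but not immediately before a consonant → unchanged [t].
/e/ (between /t/ and /s/): no rule targets it → [e].
/s/ (between /e/ and /u/): between two vowels, so rule 4 applies → [z].
/u/ (between /s/ and /f/) is unaffected → [u].
/f/ (between /u/ and /a/) occurs between two vowels → [v] by rule 4.
/a/ (between /f/ and /t/): no rule targets it → [a].
/t/ — between /a/ and /f/, immediately before a consonant — surfaces as [ʔ] (rule 1).
/f/ (between /t/ and /i/) is in the target of rule 4 but the environment (between two vowels) is not met → [f].
/i/ — not in any rule's target class → [i].
/p/ (word-final): no rule targets it → [p].

[wiwtezuvaʔfip]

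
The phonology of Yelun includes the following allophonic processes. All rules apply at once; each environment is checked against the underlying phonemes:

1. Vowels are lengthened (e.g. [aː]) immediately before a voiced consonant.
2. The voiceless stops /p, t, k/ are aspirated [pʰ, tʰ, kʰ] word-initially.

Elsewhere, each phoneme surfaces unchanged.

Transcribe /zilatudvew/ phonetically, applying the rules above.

/z/ (word-initial): no rule targets it → [z].
/i/ (between /z/ and /l/): before a voiced consonant, so rule 1 applies → [iː].
/l/ — not in any rule's target class → [l].
/a/ (between /l/ and /t/): rule 1 targets it, but not before a voiced consonant → unchanged [a].
/t/ (between /a/ and /u/) is in the target of rule 2 but the environment (word-initially) is not met → [t].
/u/ (between /t/ and /d/): before a voiced consonant, so rule 1 applies → [uː].
/d/ — not in any rule's target class → [d].
/v/ (between /d/ and /e/) is unaffected → [v].
/e/ (between /v/ and /w/): before a voiced consonant, so rule 1 applies → [eː].
/w/ — not in any rule's target class → [w].

[ziːlatuːdveːw]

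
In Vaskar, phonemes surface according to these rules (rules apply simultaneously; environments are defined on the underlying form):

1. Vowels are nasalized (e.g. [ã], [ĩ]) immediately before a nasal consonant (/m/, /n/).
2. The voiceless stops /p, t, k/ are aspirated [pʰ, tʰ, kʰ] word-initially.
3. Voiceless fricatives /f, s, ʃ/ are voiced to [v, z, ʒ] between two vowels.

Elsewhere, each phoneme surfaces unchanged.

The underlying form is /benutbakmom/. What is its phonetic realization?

[bẽnutbakmõm]

/b/ stays [b].
/e/ (between /b/ and /n/) occurs before a nasal consonant → [ẽ] by rule 1.
/n/ (between /e/ and /u/) is unaffected → [n].
/u/ (between /n/ and /t/): rule 1 targets it, but not before a nasal consonant → unchanged [u].
/t/ — between /u/ and /b/; rule 2 does not apply here → [t].
/b/ stays [b].
/a/ — between /b/ and /k/; rule 1 does not apply here → [a].
/k/ — between /a/ and /m/; rule 2 does not apply here → [k].
/m/ (between /k/ and /o/) is unaffected → [m].
/o/ meets the environment for rule 1 (before a nasal consonant) → [õ].
/m/ stays [m].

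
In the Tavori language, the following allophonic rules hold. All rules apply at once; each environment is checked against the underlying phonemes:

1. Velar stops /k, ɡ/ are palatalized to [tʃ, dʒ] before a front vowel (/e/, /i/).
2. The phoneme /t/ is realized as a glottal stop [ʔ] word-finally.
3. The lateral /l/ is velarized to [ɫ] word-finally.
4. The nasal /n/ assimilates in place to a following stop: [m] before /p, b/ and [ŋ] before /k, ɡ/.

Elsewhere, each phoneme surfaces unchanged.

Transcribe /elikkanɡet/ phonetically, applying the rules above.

/e/ (word-initial) is unaffected → [e].
/l/ (between /e/ and /i/) fails the environment for rule 3, so it stays [l].
/i/ (between /l/ and /k/) is unaffected → [i].
/k/ (between /i/ and /k/) is in the target of rule 1 but the environment (before a front vowel) is not met → [k].
/k/ (between /k/ and /a/) is in the target of rule 1 but the environment (before a front vowel) is not met → [k].
/a/ — not in any rule's target class → [a].
/n/ meets the environment for rule 4 (before a labial or velar stop) → [ŋ].
/ɡ/ — between /n/ and /e/, before a front vowel — surfaces as [dʒ] (rule 1).
/e/ (between /ɡ/ and /t/): no rule targets it → [e].
/t/ (word-final): word-finally, so rule 2 applies → [ʔ].

[elikkaŋdʒeʔ]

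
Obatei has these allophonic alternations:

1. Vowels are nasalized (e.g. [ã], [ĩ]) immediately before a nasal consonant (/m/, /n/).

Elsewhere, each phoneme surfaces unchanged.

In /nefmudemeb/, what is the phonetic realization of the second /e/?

[ẽ]

/e/ (between /d/ and /m/): before a nasal consonant, so rule 1 applies → [ẽ].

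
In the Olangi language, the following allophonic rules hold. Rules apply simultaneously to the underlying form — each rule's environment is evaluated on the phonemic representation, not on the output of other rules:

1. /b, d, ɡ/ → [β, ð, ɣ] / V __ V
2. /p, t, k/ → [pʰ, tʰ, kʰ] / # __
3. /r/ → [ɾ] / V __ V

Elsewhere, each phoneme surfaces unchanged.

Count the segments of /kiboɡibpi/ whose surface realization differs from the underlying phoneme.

3

Segments that undergo a rule: /k/ → [kʰ] (rule 2); /b/ → [β] (rule 1); /ɡ/ → [ɣ] (rule 1).
All other segments surface unchanged.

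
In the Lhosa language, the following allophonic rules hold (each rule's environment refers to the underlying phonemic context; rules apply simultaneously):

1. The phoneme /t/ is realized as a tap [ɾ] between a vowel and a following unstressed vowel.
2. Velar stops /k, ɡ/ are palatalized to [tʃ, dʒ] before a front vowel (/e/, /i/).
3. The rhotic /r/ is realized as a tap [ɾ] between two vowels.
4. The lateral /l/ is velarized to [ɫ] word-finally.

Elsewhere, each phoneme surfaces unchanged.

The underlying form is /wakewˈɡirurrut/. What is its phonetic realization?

/k/ (between /a/ and /e/): before a front vowel, so rule 2 applies → [tʃ].
/ɡ/ meets the environment for rule 2 (before a front vowel) → [dʒ].
/r/ — between /i/ and /u/, between two vowels — surfaces as [ɾ] (rule 3).
/r/ (between /u/ and /r/) fails the environment for rule 3, so it stays [r].
/r/ (between /r/ and /u/): rule 3 targets it, but not between two vowels → unchanged [r].
/t/ — word-final; rule 1 does not apply here → [t].

[watʃewˈdʒiɾurrut]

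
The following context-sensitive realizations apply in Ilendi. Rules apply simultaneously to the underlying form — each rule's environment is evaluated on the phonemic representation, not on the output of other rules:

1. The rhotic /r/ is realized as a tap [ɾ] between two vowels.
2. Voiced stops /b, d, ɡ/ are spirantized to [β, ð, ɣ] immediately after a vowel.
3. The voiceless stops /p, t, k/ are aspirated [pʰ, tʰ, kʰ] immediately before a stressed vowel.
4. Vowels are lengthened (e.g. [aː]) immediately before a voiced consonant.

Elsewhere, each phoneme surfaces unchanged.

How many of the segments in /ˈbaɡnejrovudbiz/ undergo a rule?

7

Segments that undergo a rule: /a/ → [aː] (rule 4); /ɡ/ → [ɣ] (rule 2); /e/ → [eː] (rule 4); /o/ → [oː] (rule 4); /u/ → [uː] (rule 4); /d/ → [ð] (rule 2); /i/ → [iː] (rule 4).
All other segments surface unchanged.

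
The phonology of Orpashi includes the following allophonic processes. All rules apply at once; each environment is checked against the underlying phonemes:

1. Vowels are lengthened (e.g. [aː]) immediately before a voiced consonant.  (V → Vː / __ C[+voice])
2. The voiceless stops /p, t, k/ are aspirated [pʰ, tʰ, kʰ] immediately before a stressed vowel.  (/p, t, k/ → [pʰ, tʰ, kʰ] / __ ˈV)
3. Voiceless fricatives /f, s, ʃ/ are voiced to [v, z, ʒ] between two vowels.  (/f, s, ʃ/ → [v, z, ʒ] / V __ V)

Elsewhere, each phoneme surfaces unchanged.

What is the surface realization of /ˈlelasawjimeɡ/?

[ˈleːlazaːwjiːmeːɡ]

/l/ — not in any rule's target class → [l].
/e/ (between /l/ and /l/): before a voiced consonant, so rule 1 applies → [eː].
/l/ — not in any rule's target class → [l].
/a/ — between /l/ and /s/; rule 1 does not apply here → [a].
/s/ (between /a/ and /a/): between two vowels, so rule 3 applies → [z].
/a/ (between /s/ and /w/): before a voiced consonant, so rule 1 applies → [aː].
/w/ (between /a/ and /j/) is unaffected → [w].
/j/ (between /w/ and /i/): no rule targets it → [j].
/i/ (between /j/ and /m/) occurs before a voiced consonant → [iː] by rule 1.
/m/ (between /i/ and /e/): no rule targets it → [m].
/e/ — between /m/ and /ɡ/, before a voiced consonant — surfaces as [eː] (rule 1).
/ɡ/ (word-final) is unaffected → [ɡ].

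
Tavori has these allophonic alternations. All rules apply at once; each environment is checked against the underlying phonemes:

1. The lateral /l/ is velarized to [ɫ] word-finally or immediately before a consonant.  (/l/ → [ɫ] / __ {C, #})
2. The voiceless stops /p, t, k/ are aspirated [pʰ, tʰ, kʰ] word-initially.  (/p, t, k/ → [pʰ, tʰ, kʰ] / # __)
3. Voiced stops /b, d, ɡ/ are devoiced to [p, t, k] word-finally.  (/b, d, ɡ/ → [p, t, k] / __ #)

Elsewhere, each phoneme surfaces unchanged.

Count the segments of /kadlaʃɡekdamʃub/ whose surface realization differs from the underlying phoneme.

Segments that undergo a rule: /k/ → [kʰ] (rule 2); /b/ → [p] (rule 3).
All other segments surface unchanged.

2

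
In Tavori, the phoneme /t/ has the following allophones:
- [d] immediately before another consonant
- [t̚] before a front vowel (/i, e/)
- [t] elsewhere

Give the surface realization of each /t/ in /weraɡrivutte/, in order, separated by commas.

[d], [t̚]

Occurrence 1 (position 10): immediately before another consonant → [d].
Occurrence 2 (position 11): before a front vowel (/i, e/) → [t̚].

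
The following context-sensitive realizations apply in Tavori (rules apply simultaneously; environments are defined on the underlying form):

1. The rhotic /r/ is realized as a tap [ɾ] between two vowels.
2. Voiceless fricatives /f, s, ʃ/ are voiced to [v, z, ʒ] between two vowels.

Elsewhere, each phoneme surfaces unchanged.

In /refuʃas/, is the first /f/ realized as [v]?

/f/ (between /e/ and /u/) occurs between two vowels → [v] by rule 2.
The actual realization is [v], which matches [v].

Yes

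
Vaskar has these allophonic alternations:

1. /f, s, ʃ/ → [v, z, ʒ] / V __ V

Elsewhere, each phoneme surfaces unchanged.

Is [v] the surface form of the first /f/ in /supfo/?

/f/ (between /p/ and /o/) fails the environment for rule 1, so it stays [f].
The actual realization is [f], not [v].

No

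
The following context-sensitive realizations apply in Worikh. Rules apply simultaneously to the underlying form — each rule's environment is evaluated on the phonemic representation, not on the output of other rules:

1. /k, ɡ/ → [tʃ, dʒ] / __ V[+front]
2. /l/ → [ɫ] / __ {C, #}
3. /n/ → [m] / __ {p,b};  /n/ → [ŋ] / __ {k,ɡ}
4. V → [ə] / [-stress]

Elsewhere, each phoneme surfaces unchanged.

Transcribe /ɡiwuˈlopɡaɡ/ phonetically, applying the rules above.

/ɡ/ — word-initial, before a front vowel — surfaces as [dʒ] (rule 1).
/i/ (between /ɡ/ and /w/) occurs in an unstressed syllable → [ə] by rule 4.
/w/ — not in any rule's target class → [w].
/u/ (between /w/ and /l/) occurs in an unstressed syllable → [ə] by rule 4.
/l/ (between /u/ and /o/) is in the target of rule 2 but the environment (word-finally or immediately before a consonant) is not met → [l].
/o/ (between /l/ and /p/) is in the target of rule 4 but the environment (in an unstressed syllable) is not met → [o].
/p/ — not in any rule's target class → [p].
/ɡ/ (between /p/ and /a/) fails the environment for rule 1, so it stays [ɡ].
Rule 4 applies to /a/ (between /ɡ/ and /ɡ/: in an unstressed syllable) → [ə].
/ɡ/ (word-final) is in the target of rule 1 but the environment (before a front vowel) is not met → [ɡ].

[dʒəwəˈlopɡəɡ]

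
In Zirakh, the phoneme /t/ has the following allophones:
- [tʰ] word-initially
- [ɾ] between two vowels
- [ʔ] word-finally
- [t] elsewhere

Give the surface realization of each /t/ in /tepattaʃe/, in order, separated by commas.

[tʰ], [t], [t]

Occurrence 1 (position 1): word-initially → [tʰ].
Occurrence 2 (position 5): no conditioning environment matches → elsewhere allophone [t].
Occurrence 3 (position 6): no conditioning environment matches → elsewhere allophone [t].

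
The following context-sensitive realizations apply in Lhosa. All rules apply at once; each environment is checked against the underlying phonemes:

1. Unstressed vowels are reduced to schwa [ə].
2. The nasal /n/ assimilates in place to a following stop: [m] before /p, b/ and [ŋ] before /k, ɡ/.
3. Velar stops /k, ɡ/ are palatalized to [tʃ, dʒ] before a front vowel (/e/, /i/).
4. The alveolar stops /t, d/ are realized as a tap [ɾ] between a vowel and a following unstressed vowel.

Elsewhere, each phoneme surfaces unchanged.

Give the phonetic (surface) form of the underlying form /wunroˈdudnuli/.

/u/ meets the environment for rule 1 (in an unstressed syllable) → [ə].
/n/ — between /u/ and /r/; rule 2 does not apply here → [n].
/o/ meets the environment for rule 1 (in an unstressed syllable) → [ə].
/d/ (between /o/ and /u/): rule 4 targets it, but not between a vowel and a following unstressed vowel → unchanged [d].
/u/ (between /d/ and /d/) is in the target of rule 1 but the environment (in an unstressed syllable) is not met → [u].
/d/ (between /u/ and /n/) fails the environment for rule 4, so it stays [d].
/n/ (between /d/ and /u/) fails the environment for rule 2, so it stays [n].
Rule 1 applies to /u/ (between /n/ and /l/: in an unstressed syllable) → [ə].
/i/ — word-final, in an unstressed syllable — surfaces as [ə] (rule 1).

[wənrəˈdudnələ]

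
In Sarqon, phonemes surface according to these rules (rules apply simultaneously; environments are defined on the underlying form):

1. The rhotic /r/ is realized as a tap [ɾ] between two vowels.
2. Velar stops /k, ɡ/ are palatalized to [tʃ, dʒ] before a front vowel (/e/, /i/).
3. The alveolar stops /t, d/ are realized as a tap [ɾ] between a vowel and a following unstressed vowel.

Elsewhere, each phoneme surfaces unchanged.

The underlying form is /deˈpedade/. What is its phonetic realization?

/d/ (word-initial) fails the environment for rule 3, so it stays [d].
/d/ meets the environment for rule 3 (between a vowel and a following unstressed vowel) → [ɾ].
Rule 3 applies to /d/ (between /a/ and /e/: between a vowel and a following unstressed vowel) → [ɾ].

[deˈpeɾaɾe]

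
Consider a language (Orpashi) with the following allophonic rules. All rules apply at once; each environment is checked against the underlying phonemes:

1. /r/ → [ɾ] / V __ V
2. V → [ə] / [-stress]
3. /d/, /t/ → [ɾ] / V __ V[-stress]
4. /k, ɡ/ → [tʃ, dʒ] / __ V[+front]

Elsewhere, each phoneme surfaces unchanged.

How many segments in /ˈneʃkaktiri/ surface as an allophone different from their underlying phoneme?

Segments that undergo a rule: /a/ → [ə] (rule 2); /i/ → [ə] (rule 2); /r/ → [ɾ] (rule 1); /i/ → [ə] (rule 2).
All other segments surface unchanged.

4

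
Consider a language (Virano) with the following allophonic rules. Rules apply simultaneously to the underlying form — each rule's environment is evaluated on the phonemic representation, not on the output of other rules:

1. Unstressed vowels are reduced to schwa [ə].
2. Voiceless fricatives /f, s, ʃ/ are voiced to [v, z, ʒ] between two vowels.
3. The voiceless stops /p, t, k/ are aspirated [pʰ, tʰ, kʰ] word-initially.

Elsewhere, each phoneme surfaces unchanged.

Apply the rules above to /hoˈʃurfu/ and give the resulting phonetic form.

/h/ — not in any rule's target class → [h].
Rule 1 applies to /o/ (between /h/ and /ʃ/: in an unstressed syllable) → [ə].
/ʃ/ (between /o/ and /u/) occurs between two vowels → [ʒ] by rule 2.
/u/ (between /ʃ/ and /r/) is in the target of rule 1 but the environment (in an unstressed syllable) is not met → [u].
/r/ (between /u/ and /f/): no rule targets it → [r].
/f/ (between /r/ and /u/) is in the target of rule 2 but the environment (between two vowels) is not met → [f].
/u/ (word-final): in an unstressed syllable, so rule 1 applies → [ə].

[həˈʒurfə]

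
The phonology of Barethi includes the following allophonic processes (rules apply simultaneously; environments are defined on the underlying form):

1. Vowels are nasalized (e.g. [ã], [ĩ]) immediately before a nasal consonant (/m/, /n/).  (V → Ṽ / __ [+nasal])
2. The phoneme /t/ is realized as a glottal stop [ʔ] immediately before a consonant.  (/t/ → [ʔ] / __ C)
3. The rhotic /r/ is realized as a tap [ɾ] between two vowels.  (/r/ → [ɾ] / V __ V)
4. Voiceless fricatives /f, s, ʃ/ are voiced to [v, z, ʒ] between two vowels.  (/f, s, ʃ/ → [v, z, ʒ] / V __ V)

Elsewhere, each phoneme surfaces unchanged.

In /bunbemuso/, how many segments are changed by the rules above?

3

Segments that undergo a rule: /u/ → [ũ] (rule 1); /e/ → [ẽ] (rule 1); /s/ → [z] (rule 4).
All other segments surface unchanged.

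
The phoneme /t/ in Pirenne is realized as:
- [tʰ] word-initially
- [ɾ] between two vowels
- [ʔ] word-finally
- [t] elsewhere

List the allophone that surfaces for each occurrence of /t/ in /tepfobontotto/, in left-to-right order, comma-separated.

Occurrence 1 (position 1): word-initially → [tʰ].
Occurrence 2 (position 9): no conditioning environment matches → elsewhere allophone [t].
Occurrence 3 (position 11): no conditioning environment matches → elsewhere allophone [t].
Occurrence 4 (position 12): no conditioning environment matches → elsewhere allophone [t].

[tʰ], [t], [t], [t]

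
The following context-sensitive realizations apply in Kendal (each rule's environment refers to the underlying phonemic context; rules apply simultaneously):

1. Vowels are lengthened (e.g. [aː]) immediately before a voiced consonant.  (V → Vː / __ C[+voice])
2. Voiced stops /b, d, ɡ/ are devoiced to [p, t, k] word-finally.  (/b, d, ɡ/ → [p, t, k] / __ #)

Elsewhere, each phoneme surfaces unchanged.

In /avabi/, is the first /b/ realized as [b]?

/b/ (between /a/ and /i/) fails the environment for rule 2, so it stays [b].
The actual realization is [b], which matches [b].

Yes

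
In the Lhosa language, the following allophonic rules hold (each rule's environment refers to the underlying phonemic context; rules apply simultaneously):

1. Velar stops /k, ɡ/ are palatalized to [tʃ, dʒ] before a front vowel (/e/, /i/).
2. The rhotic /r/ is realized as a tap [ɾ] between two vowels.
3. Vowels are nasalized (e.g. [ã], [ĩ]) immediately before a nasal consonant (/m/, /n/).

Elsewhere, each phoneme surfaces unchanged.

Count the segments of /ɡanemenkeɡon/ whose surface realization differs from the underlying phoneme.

5

Segments that undergo a rule: /a/ → [ã] (rule 3); /e/ → [ẽ] (rule 3); /e/ → [ẽ] (rule 3); /k/ → [tʃ] (rule 1); /o/ → [õ] (rule 3).
All other segments surface unchanged.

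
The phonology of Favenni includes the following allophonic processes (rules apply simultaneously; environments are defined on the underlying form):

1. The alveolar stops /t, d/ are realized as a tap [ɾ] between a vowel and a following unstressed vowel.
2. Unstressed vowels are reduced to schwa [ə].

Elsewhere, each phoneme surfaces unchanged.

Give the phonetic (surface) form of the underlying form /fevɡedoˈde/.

/f/ stays [f].
Rule 2 applies to /e/ (between /f/ and /v/: in an unstressed syllable) → [ə].
/v/ (between /e/ and /ɡ/): no rule targets it → [v].
/ɡ/ (between /v/ and /e/): no rule targets it → [ɡ].
/e/ (between /ɡ/ and /d/) occurs in an unstressed syllable → [ə] by rule 2.
/d/ — between /e/ and /o/, between a vowel and a following unstressed vowel — surfaces as [ɾ] (rule 1).
/o/ — between /d/ and /d/, in an unstressed syllable — surfaces as [ə] (rule 2).
/d/ (between /o/ and /e/) is in the target of rule 1 but the environment (between a vowel and a following unstressed vowel) is not met → [d].
/e/ (word-final): rule 2 targets it, but not in an unstressed syllable → unchanged [e].

[fəvɡəɾəˈde]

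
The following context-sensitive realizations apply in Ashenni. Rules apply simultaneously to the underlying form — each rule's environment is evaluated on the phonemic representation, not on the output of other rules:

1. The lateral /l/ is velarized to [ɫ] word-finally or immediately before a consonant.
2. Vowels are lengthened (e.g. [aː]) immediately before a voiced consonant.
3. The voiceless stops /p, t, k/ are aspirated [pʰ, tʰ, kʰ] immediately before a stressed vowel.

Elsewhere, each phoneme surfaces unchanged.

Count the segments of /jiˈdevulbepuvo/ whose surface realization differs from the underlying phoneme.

Segments that undergo a rule: /i/ → [iː] (rule 2); /e/ → [eː] (rule 2); /u/ → [uː] (rule 2); /l/ → [ɫ] (rule 1); /u/ → [uː] (rule 2).
All other segments surface unchanged.

5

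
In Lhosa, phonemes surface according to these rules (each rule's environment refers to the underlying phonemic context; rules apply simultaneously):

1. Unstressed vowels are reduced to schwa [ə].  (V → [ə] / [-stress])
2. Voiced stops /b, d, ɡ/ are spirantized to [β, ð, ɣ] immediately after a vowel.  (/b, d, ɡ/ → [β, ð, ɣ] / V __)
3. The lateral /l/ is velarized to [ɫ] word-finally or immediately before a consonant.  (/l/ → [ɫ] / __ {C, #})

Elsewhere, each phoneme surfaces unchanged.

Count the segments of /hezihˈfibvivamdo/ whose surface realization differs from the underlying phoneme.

Segments that undergo a rule: /e/ → [ə] (rule 1); /i/ → [ə] (rule 1); /b/ → [β] (rule 2); /i/ → [ə] (rule 1); /a/ → [ə] (rule 1); /o/ → [ə] (rule 1).
All other segments surface unchanged.

6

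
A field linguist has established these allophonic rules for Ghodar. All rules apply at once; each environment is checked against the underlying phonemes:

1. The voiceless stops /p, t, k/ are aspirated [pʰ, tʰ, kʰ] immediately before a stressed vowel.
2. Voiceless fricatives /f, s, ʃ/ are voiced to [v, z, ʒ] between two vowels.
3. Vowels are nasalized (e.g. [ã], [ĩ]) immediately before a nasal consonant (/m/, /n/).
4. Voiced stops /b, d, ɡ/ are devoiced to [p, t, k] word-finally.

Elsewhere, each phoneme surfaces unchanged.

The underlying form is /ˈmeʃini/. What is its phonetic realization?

[ˈmeʒĩni]

/m/ (word-initial) is unaffected → [m].
/e/ — between /m/ and /ʃ/; rule 3 does not apply here → [e].
Rule 2 applies to /ʃ/ (between /e/ and /i/: between two vowels) → [ʒ].
Rule 3 applies to /i/ (between /ʃ/ and /n/: before a nasal consonant) → [ĩ].
/n/ (between /i/ and /i/) is unaffected → [n].
/i/ (word-final) is in the target of rule 3 but the environment (before a nasal consonant) is not met → [i].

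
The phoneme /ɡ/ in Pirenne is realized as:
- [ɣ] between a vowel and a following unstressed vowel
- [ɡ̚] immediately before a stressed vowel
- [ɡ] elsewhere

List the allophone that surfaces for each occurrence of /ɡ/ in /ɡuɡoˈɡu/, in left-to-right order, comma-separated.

Occurrence 1 (position 1): no conditioning environment matches → elsewhere allophone [ɡ].
Occurrence 2 (position 3): between a vowel and a following unstressed vowel → [ɣ].
Occurrence 3 (position 5): immediately before a stressed vowel → [ɡ̚].

[ɡ], [ɣ], [ɡ̚]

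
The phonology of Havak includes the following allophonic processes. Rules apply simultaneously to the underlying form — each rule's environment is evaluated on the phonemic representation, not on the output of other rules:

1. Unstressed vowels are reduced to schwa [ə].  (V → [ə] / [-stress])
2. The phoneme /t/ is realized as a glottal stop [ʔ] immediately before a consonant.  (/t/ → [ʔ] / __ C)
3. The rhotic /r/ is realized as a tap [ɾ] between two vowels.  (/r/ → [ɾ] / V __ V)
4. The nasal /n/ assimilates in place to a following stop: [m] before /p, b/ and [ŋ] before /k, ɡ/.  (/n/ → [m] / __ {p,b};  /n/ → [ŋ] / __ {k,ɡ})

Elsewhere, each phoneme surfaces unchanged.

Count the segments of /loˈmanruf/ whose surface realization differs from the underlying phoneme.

2

Segments that undergo a rule: /o/ → [ə] (rule 1); /u/ → [ə] (rule 1).
All other segments surface unchanged.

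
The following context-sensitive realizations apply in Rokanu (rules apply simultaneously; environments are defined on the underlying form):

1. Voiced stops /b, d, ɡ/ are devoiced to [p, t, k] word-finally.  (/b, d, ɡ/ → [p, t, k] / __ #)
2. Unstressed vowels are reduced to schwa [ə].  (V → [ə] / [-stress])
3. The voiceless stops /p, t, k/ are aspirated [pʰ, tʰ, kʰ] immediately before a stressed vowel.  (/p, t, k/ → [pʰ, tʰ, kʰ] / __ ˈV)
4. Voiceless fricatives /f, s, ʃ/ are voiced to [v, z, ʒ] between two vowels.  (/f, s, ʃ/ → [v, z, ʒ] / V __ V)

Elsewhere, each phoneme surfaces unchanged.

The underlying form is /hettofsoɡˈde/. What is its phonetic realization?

/h/ (word-initial) is unaffected → [h].
/e/ — between /h/ and /t/, in an unstressed syllable — surfaces as [ə] (rule 2).
/t/ (between /e/ and /t/) fails the environment for rule 3, so it stays [t].
/t/ — between /t/ and /o/; rule 3 does not apply here → [t].
Rule 2 applies to /o/ (between /t/ and /f/: in an unstressed syllable) → [ə].
/f/ — between /o/ and /s/; rule 4 does not apply here → [f].
/s/ (between /f/ and /o/) fails the environment for rule 4, so it stays [s].
/o/ — between /s/ and /ɡ/, in an unstressed syllable — surfaces as [ə] (rule 2).
/ɡ/ (between /o/ and /d/): rule 1 targets it, but not word-finally → unchanged [ɡ].
/d/ (between /ɡ/ and /e/) is in the target of rule 1 but the environment (word-finally) is not met → [d].
/e/ — word-final; rule 2 does not apply here → [e].

[həttəfsəɡˈde]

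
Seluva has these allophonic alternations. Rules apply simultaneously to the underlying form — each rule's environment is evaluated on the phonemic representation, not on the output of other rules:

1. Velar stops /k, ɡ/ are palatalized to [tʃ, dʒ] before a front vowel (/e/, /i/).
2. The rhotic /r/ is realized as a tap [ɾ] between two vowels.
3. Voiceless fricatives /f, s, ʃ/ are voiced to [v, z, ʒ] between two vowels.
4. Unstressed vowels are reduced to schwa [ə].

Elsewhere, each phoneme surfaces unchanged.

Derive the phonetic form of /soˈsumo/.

[səˈzumə]

/s/ — word-initial; rule 3 does not apply here → [s].
Rule 4 applies to /o/ (between /s/ and /s/: in an unstressed syllable) → [ə].
/s/ — between /o/ and /u/, between two vowels — surfaces as [z] (rule 3).
/u/ (between /s/ and /m/) fails the environment for rule 4, so it stays [u].
/m/ — not in any rule's target class → [m].
Rule 4 applies to /o/ (word-final: in an unstressed syllable) → [ə].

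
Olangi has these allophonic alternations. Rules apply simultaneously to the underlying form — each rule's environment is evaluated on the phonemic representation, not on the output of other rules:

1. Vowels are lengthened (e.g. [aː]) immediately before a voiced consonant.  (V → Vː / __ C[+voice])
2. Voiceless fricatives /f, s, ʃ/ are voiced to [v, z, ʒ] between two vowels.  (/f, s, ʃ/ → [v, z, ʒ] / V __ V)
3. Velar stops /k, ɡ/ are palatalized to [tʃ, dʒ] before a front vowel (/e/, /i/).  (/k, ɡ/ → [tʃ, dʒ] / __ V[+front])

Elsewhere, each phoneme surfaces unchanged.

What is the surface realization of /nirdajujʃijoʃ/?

/n/ (word-initial): no rule targets it → [n].
/i/ (between /n/ and /r/): before a voiced consonant, so rule 1 applies → [iː].
/r/ stays [r].
/d/ (between /r/ and /a/) is unaffected → [d].
Rule 1 applies to /a/ (between /d/ and /j/: before a voiced consonant) → [aː].
/j/ (between /a/ and /u/) is unaffected → [j].
/u/ (between /j/ and /j/) occurs before a voiced consonant → [uː] by rule 1.
/j/ (between /u/ and /ʃ/) is unaffected → [j].
/ʃ/ (between /j/ and /i/) is in the target of rule 2 but the environment (between two vowels) is not met → [ʃ].
/i/ (between /ʃ/ and /j/) occurs before a voiced consonant → [iː] by rule 1.
/j/ stays [j].
/o/ (between /j/ and /ʃ/) is in the target of rule 1 but the environment (before a voiced consonant) is not met → [o].
/ʃ/ (word-final) fails the environment for rule 2, so it stays [ʃ].

[niːrdaːjuːjʃiːjoʃ]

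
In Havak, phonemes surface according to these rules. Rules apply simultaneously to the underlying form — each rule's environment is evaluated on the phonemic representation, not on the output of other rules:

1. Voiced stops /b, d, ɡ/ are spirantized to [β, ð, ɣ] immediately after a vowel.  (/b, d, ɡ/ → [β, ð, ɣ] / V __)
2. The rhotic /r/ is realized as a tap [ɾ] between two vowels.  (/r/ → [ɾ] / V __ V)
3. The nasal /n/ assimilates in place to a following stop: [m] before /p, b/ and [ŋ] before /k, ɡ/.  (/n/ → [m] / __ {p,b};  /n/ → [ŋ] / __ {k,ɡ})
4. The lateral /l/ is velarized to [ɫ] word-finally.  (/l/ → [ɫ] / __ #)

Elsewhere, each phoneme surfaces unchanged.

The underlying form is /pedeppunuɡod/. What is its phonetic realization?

[peðeppunuɣoð]

/p/ (word-initial) is unaffected → [p].
/e/ stays [e].
/d/ (between /e/ and /e/) occurs immediately after a vowel → [ð] by rule 1.
/e/ stays [e].
/p/ stays [p].
/p/ stays [p].
/u/ (between /p/ and /n/) is unaffected → [u].
/n/ (between /u/ and /u/) fails the environment for rule 3, so it stays [n].
/u/ stays [u].
/ɡ/ (between /u/ and /o/) occurs immediately after a vowel → [ɣ] by rule 1.
/o/ (between /ɡ/ and /d/) is unaffected → [o].
/d/ (word-final): immediately after a vowel, so rule 1 applies → [ð].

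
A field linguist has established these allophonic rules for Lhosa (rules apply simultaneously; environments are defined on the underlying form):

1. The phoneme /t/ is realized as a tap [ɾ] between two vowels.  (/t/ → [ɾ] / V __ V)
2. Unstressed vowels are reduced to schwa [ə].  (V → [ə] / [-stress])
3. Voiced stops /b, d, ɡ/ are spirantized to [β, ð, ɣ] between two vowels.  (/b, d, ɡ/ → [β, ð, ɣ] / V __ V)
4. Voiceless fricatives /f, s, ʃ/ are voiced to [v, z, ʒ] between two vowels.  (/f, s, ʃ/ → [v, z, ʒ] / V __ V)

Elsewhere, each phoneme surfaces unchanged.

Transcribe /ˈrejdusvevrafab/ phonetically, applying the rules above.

/r/ — not in any rule's target class → [r].
/e/ (between /r/ and /j/): rule 2 targets it, but not in an unstressed syllable → unchanged [e].
/j/ (between /e/ and /d/) is unaffected → [j].
/d/ (between /j/ and /u/): rule 3 targets it, but not between two vowels → unchanged [d].
/u/ (between /d/ and /s/): in an unstressed syllable, so rule 2 applies → [ə].
/s/ (between /u/ and /v/) fails the environment for rule 4, so it stays [s].
/v/ (between /s/ and /e/) is unaffected → [v].
/e/ — between /v/ and /v/, in an unstressed syllable — surfaces as [ə] (rule 2).
/v/ stays [v].
/r/ (between /v/ and /a/): no rule targets it → [r].
/a/ (between /r/ and /f/) occurs in an unstressed syllable → [ə] by rule 2.
/f/ (between /a/ and /a/): between two vowels, so rule 4 applies → [v].
Rule 2 applies to /a/ (between /f/ and /b/: in an unstressed syllable) → [ə].
/b/ — word-final; rule 3 does not apply here → [b].

[ˈrejdəsvəvrəvəb]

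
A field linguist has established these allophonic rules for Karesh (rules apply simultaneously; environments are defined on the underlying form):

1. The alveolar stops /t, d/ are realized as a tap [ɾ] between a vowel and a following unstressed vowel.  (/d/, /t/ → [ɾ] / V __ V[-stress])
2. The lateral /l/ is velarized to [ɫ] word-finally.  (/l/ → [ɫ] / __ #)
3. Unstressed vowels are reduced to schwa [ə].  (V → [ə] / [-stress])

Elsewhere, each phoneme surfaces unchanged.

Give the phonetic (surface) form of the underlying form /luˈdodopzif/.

[ləˈdoɾəpzəf]

/l/ (word-initial) fails the environment for rule 2, so it stays [l].
/u/ (between /l/ and /d/) occurs in an unstressed syllable → [ə] by rule 3.
/d/ — between /u/ and /o/; rule 1 does not apply here → [d].
/o/ — between /d/ and /d/; rule 3 does not apply here → [o].
Rule 1 applies to /d/ (between /o/ and /o/: between a vowel and a following unstressed vowel) → [ɾ].
Rule 3 applies to /o/ (between /d/ and /p/: in an unstressed syllable) → [ə].
/p/ stays [p].
/z/ (between /p/ and /i/): no rule targets it → [z].
/i/ — between /z/ and /f/, in an unstressed syllable — surfaces as [ə] (rule 3).
/f/ (word-final) is unaffected → [f].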